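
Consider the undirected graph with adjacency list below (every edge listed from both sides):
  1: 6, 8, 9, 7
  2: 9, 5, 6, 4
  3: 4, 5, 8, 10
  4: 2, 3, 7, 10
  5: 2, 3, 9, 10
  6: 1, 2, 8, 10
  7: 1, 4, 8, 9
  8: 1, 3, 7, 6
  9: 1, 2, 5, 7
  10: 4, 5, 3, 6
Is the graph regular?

Yes

Degrees: 1:4, 2:4, 3:4, 4:4, 5:4, 6:4, 7:4, 8:4, 9:4, 10:4
All degrees equal 4; the graph is regular.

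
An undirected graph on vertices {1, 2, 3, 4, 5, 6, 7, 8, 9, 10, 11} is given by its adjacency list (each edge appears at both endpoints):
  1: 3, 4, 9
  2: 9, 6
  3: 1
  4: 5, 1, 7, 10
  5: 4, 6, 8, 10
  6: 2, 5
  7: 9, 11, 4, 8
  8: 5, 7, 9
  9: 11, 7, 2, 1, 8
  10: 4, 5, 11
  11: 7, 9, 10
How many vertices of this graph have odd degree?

Degrees: 1:3, 2:2, 3:1, 4:4, 5:4, 6:2, 7:4, 8:3, 9:5, 10:3, 11:3
Odd-degree vertices: 1, 3, 8, 9, 10, 11.

6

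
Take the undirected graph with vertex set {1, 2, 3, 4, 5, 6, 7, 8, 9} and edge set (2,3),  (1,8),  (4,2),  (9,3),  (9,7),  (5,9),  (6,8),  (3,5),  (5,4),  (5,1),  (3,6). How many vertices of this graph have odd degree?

2

Degrees: 1:2, 2:2, 3:4, 4:2, 5:4, 6:2, 7:1, 8:2, 9:3
Odd-degree vertices: 7, 9.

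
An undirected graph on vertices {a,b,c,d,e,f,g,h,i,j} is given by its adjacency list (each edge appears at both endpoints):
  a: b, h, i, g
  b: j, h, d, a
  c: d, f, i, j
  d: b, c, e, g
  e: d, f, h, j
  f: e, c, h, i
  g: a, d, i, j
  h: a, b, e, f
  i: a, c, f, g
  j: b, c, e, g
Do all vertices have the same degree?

Degrees: a:4, b:4, c:4, d:4, e:4, f:4, g:4, h:4, i:4, j:4
Every vertex has degree 4, so the graph is 4-regular.

Yes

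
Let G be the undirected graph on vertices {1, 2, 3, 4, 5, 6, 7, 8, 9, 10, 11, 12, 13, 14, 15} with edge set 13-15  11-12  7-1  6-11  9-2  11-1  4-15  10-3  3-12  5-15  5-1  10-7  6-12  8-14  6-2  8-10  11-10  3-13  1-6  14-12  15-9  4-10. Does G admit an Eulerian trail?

Yes

Degrees: 1:4, 2:2, 3:3, 4:2, 5:2, 6:4, 7:2, 8:2, 9:2, 10:5, 11:4, 12:4, 13:2, 14:2, 15:4
Odd-degree vertices: 3, 10 (2 total).
With 2 odd-degree vertices and all edges in one connected piece, an Eulerian trail exists (from 3 to 10).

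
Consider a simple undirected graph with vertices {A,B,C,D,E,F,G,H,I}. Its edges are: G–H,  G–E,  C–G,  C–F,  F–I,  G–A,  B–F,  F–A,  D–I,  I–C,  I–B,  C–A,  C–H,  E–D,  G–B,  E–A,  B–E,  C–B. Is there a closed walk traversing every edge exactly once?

Degrees: A:4, B:5, C:6, D:2, E:4, F:4, G:5, H:2, I:4
B, G have odd degree; an Eulerian circuit needs every degree to be even, so none exists.

No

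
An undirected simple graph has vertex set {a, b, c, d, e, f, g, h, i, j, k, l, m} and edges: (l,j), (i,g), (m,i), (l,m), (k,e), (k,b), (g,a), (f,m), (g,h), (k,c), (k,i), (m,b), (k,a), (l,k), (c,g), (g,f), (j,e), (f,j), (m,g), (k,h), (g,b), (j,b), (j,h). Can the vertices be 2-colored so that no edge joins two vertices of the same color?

No

i-g-m-i is an odd cycle (length 3), and a bipartite graph can contain only even cycles.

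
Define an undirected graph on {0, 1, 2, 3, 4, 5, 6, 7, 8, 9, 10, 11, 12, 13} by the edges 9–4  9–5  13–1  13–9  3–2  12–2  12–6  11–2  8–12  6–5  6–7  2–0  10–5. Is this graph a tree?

Yes

The graph has 14 vertices and 13 edges.
Connected and |E| = |V| - 1, which characterizes a tree.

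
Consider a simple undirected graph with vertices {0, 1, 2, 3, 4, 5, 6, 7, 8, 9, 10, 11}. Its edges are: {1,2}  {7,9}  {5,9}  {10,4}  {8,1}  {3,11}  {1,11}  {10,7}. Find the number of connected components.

4

Component: {0}
Component: {6}
Component: {1, 2, 3, 8, 11}
Component: {4, 5, 7, 9, 10}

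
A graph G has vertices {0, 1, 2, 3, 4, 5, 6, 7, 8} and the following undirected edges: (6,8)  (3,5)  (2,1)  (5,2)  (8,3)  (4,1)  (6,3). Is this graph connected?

Component: {0}
Component: {7}
Component: {1, 2, 3, 4, 5, 6, 8}
There are 3 separate components, so the graph is not connected.

No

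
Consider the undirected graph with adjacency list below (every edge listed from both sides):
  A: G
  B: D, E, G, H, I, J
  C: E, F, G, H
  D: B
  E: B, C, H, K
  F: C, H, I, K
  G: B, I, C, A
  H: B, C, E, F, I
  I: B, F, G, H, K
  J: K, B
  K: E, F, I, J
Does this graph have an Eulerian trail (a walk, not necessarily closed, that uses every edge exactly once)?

Degrees: A:1, B:6, C:4, D:1, E:4, F:4, G:4, H:5, I:5, J:2, K:4
Odd-degree vertices: A, D, H, I (4 total).
With 4 odd-degree vertices (more than two), no single trail can use every edge.

No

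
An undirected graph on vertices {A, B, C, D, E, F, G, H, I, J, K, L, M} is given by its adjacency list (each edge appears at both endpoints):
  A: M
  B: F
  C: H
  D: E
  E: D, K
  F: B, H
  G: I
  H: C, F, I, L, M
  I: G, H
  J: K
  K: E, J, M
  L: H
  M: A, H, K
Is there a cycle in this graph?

|V| = 13, |E| = 12, number of components = 1.
A forest on 13 vertices with 1 component has exactly 12 edges, which matches — so no cycle.

No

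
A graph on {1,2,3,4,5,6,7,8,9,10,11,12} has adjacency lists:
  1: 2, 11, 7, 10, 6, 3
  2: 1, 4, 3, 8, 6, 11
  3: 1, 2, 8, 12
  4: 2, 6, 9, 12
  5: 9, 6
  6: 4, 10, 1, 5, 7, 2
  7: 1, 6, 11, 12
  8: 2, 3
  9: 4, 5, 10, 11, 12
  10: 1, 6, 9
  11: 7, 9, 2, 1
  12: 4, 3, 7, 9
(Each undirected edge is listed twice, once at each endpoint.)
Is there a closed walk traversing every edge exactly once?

No

Degrees: 1:6, 2:6, 3:4, 4:4, 5:2, 6:6, 7:4, 8:2, 9:5, 10:3, 11:4, 12:4
9, 10 have odd degree; an Eulerian circuit needs every degree to be even, so none exists.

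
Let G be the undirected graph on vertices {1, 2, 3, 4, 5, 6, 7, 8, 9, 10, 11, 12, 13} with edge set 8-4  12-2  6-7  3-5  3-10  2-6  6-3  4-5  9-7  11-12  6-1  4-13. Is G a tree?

Yes

The graph has 13 vertices and 12 edges.
It is connected with exactly 12 edges, hence acyclic — it is a tree.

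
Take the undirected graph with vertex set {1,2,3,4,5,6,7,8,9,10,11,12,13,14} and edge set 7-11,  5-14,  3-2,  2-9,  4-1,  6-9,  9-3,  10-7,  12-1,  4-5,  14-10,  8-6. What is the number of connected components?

Component: {13}
Component: {2, 3, 6, 8, 9}
Component: {1, 4, 5, 7, 10, 11, 12, 14}

3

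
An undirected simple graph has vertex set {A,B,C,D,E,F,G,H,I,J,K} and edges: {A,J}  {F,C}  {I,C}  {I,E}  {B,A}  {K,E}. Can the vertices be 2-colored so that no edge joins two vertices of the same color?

Partition the vertices as {B, D, F, G, H, I, J, K} vs {A, C, E}. Each listed edge has one endpoint in each part, so the graph is bipartite.

Yes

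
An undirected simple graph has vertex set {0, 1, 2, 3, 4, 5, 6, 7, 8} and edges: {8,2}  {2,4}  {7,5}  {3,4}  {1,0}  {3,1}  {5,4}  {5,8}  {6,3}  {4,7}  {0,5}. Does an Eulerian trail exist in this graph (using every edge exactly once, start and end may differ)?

Degrees: 0:2, 1:2, 2:2, 3:3, 4:4, 5:4, 6:1, 7:2, 8:2
Odd-degree vertices: 3, 6 (2 total).
The non-isolated vertices are connected and exactly 2 have odd degree, so an Eulerian trail exists (from 3 to 6).

Yes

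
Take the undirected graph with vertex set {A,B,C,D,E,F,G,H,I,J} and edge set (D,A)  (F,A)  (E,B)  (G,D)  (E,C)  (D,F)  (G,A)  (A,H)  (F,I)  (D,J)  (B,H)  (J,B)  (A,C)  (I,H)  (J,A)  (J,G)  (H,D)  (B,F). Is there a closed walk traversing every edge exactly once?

No

Degrees: A:6, B:4, C:2, D:5, E:2, F:4, G:3, H:4, I:2, J:4
D, G have odd degree; an Eulerian circuit needs every degree to be even, so none exists.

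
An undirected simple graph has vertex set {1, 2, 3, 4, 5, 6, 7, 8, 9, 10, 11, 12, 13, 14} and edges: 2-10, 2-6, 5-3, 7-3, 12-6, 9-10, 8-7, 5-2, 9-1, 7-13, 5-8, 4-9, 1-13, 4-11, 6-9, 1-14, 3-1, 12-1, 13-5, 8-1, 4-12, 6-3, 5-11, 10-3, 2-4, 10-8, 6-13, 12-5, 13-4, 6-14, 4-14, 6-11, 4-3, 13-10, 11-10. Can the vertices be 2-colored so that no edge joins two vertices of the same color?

Yes

Partition the vertices as {2, 3, 8, 9, 11, 12, 13, 14} vs {1, 4, 5, 6, 7, 10}. Each listed edge has one endpoint in each part, so the graph is bipartite.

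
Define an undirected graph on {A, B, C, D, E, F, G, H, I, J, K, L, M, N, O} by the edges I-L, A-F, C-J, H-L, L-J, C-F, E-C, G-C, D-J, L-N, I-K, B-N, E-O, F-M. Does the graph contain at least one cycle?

No

The graph has 15 vertices, 14 edges, and 1 connected component.
Since 14 = 15 - 1, the graph is a forest and contains no cycle.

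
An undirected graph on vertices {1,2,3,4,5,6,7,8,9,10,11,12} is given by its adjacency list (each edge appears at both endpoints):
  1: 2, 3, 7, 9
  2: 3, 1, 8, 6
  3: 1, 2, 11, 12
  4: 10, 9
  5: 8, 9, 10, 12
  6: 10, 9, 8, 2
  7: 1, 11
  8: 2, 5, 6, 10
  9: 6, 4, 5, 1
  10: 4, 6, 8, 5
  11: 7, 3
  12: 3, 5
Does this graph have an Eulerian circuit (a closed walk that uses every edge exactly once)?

Yes

Degrees: 1:4, 2:4, 3:4, 4:2, 5:4, 6:4, 7:2, 8:4, 9:4, 10:4, 11:2, 12:2
Every vertex has even degree and the edges form a single connected piece, so an Eulerian circuit exists.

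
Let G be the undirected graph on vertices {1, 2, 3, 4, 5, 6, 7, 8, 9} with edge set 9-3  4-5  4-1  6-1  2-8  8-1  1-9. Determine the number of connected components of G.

2

Component: {7}
Component: {1, 2, 3, 4, 5, 6, 8, 9}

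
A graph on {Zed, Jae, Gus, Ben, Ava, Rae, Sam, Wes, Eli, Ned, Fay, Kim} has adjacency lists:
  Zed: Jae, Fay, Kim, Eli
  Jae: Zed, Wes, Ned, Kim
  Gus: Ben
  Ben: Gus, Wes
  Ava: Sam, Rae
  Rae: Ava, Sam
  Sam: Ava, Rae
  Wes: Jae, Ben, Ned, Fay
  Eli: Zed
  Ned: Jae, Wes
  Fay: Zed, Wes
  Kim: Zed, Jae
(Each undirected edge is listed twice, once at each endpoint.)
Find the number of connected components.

Component: {Ava, Rae, Sam}
Component: {Zed, Jae, Gus, Ben, Wes, Eli, Ned, Fay, Kim}

2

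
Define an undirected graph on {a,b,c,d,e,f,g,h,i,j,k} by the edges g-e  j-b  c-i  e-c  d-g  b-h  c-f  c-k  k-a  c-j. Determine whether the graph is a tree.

The graph has 11 vertices and 10 edges.
Connected and |E| = |V| - 1, which characterizes a tree.

Yes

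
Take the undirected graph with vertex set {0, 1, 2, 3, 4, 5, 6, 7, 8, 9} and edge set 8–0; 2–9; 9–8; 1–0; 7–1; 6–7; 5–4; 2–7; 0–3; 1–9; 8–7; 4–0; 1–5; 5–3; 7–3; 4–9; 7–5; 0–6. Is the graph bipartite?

7-5-3-7 is an odd cycle (length 3), and a bipartite graph can contain only even cycles.

No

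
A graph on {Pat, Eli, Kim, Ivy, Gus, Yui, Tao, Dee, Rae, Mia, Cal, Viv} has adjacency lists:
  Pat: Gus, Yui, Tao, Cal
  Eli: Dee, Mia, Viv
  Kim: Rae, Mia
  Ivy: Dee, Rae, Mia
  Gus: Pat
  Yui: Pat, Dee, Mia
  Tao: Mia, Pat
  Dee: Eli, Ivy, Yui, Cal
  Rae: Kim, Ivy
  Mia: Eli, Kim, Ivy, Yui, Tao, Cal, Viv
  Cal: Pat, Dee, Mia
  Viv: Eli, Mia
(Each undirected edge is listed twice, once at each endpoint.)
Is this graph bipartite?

No

The cycle Mia-Eli-Viv-Mia has length 3, which is odd, so the graph is not bipartite.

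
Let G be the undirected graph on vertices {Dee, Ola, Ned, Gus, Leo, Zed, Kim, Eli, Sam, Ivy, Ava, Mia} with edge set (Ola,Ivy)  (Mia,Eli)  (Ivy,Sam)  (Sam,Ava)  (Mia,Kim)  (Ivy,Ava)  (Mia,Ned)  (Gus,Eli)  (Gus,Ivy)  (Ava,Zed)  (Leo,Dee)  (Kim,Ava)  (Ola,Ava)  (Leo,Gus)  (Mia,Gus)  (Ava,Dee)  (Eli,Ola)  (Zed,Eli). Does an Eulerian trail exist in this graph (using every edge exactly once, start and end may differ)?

Degrees: Dee:2, Ola:3, Ned:1, Gus:4, Leo:2, Zed:2, Kim:2, Eli:4, Sam:2, Ivy:4, Ava:6, Mia:4
Odd-degree vertices: Ola, Ned (2 total).
The non-isolated vertices are connected and exactly 2 have odd degree, so an Eulerian trail exists (from Ola to Ned).

Yes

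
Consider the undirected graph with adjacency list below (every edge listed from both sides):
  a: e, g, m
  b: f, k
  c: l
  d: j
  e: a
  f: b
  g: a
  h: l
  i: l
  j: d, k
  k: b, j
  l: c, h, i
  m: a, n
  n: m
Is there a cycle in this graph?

|V| = 14, |E| = 11, number of components = 3.
Since 11 = 14 - 3, the graph is a forest and contains no cycle.

No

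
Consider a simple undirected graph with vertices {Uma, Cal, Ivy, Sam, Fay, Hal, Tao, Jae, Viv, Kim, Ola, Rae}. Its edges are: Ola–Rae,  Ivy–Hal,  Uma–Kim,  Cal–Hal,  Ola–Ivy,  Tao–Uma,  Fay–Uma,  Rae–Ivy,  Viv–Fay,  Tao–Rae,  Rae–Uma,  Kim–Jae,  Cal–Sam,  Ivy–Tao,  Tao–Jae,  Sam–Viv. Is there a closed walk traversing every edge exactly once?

Degrees: Uma:4, Cal:2, Ivy:4, Sam:2, Fay:2, Hal:2, Tao:4, Jae:2, Viv:2, Kim:2, Ola:2, Rae:4
Every vertex has even degree and the edges form a single connected piece, so an Eulerian circuit exists.

Yes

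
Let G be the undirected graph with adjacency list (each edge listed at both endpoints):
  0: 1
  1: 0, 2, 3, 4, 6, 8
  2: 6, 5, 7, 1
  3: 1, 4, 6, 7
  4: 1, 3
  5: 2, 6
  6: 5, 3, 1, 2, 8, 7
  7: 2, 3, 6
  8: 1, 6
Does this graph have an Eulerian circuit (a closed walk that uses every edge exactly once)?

No

Degrees: 0:1, 1:6, 2:4, 3:4, 4:2, 5:2, 6:6, 7:3, 8:2
Vertices with odd degree: 0, 7. An Eulerian circuit requires all degrees even.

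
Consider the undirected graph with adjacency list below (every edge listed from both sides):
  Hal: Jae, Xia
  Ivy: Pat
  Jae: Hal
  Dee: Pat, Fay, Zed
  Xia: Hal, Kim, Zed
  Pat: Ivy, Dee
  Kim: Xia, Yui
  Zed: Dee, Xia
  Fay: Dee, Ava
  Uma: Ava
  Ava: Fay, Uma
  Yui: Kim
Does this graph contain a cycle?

|V| = 12, |E| = 11, number of components = 1.
Since 11 = 12 - 1, the graph is a forest and contains no cycle.

No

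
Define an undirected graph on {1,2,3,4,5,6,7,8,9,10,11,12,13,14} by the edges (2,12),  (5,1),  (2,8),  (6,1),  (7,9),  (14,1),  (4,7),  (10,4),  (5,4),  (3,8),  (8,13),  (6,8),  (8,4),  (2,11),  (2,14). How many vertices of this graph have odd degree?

8

Degrees: 1:3, 2:4, 3:1, 4:4, 5:2, 6:2, 7:2, 8:5, 9:1, 10:1, 11:1, 12:1, 13:1, 14:2
Odd-degree vertices: 1, 3, 8, 9, 10, 11, 12, 13.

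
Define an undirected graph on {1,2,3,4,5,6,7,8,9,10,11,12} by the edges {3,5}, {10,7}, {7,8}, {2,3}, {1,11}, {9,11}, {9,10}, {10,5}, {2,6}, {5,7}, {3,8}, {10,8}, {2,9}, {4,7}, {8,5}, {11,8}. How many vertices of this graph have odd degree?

8

Degrees: 1:1, 2:3, 3:3, 4:1, 5:4, 6:1, 7:4, 8:5, 9:3, 10:4, 11:3, 12:0
Odd-degree vertices: 1, 2, 3, 4, 6, 8, 9, 11.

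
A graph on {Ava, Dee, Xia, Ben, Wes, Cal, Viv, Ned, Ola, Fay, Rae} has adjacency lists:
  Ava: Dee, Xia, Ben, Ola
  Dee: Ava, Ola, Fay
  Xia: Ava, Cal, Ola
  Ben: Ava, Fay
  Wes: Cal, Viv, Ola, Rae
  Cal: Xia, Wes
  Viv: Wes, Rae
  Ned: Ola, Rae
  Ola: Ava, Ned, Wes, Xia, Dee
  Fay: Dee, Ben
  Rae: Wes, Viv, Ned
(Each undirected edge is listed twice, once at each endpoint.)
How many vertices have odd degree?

4

Degrees: Ava:4, Dee:3, Xia:3, Ben:2, Wes:4, Cal:2, Viv:2, Ned:2, Ola:5, Fay:2, Rae:3
Odd-degree vertices: Dee, Xia, Ola, Rae.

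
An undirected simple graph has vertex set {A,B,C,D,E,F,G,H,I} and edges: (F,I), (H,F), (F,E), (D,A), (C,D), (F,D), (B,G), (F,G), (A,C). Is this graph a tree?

|V| = 9, |E| = 9.
Connected but with 9 > 8 edges, so it has a cycle and is not a tree.

No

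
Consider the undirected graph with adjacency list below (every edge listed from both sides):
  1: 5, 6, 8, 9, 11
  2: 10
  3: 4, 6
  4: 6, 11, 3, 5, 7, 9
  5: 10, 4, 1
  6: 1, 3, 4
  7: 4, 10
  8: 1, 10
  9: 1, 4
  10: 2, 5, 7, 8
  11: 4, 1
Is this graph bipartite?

6-3-4-6 is an odd cycle (length 3), and a bipartite graph can contain only even cycles.

No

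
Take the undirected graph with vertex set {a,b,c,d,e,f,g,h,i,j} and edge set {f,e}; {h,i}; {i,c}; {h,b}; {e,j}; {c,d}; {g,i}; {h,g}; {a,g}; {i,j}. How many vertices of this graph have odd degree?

6

Degrees: a:1, b:1, c:2, d:1, e:2, f:1, g:3, h:3, i:4, j:2
Odd-degree vertices: a, b, d, f, g, h.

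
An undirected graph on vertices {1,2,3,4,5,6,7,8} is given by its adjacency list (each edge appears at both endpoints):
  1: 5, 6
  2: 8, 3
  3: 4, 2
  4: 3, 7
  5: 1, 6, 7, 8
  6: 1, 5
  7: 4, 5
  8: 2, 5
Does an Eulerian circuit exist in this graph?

Degrees: 1:2, 2:2, 3:2, 4:2, 5:4, 6:2, 7:2, 8:2
Every vertex has even degree and the edges form a single connected piece, so an Eulerian circuit exists.

Yes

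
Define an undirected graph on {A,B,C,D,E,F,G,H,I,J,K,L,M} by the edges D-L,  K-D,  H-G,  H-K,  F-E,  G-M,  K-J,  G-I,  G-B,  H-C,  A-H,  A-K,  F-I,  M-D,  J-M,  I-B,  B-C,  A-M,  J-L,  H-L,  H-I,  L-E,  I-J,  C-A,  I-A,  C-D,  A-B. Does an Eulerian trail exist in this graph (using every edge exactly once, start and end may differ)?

Yes

Degrees: A:6, B:4, C:4, D:4, E:2, F:2, G:4, H:6, I:6, J:4, K:4, L:4, M:4
Odd-degree vertices: none (0 total).
With 0 odd-degree vertices and all edges in one connected piece, an Eulerian trail exists.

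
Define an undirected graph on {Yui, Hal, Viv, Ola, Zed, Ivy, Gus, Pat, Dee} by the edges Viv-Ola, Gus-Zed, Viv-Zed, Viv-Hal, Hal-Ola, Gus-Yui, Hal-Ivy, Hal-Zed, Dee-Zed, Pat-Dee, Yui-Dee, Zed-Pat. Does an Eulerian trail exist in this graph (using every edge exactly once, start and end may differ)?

No

Degrees: Yui:2, Hal:4, Viv:3, Ola:2, Zed:5, Ivy:1, Gus:2, Pat:2, Dee:3
Odd-degree vertices: Viv, Zed, Ivy, Dee (4 total).
An Eulerian trail requires 0 or 2 odd-degree vertices; here there are 4.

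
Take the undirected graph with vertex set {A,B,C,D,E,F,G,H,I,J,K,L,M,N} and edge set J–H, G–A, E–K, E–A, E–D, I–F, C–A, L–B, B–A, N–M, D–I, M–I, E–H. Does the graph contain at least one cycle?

|V| = 14, |E| = 13, number of components = 1.
Since 13 = 14 - 1, the graph is a forest and contains no cycle.

No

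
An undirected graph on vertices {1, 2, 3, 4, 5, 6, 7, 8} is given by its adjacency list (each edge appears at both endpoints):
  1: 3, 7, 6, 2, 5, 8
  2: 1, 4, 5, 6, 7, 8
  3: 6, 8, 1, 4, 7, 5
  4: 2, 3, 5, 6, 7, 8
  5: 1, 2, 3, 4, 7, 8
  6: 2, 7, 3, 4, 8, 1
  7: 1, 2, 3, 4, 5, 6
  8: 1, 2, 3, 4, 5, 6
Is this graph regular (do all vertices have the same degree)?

Yes

Degrees: 1:6, 2:6, 3:6, 4:6, 5:6, 6:6, 7:6, 8:6
All degrees equal 6; the graph is regular.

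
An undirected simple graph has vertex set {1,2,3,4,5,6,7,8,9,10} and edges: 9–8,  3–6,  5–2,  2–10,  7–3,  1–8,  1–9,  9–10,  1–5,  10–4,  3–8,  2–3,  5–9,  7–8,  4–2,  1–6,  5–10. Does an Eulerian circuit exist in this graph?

Yes

Degrees: 1:4, 2:4, 3:4, 4:2, 5:4, 6:2, 7:2, 8:4, 9:4, 10:4
All degrees are even and the non-isolated vertices are connected — an Eulerian circuit exists.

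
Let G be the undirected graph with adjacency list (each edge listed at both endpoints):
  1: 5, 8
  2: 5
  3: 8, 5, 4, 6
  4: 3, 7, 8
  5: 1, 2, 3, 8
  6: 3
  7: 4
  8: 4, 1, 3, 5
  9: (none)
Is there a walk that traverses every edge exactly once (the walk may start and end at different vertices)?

Degrees: 1:2, 2:1, 3:4, 4:3, 5:4, 6:1, 7:1, 8:4, 9:0
Odd-degree vertices: 2, 4, 6, 7 (4 total).
With 4 odd-degree vertices (more than two), no single trail can use every edge.

No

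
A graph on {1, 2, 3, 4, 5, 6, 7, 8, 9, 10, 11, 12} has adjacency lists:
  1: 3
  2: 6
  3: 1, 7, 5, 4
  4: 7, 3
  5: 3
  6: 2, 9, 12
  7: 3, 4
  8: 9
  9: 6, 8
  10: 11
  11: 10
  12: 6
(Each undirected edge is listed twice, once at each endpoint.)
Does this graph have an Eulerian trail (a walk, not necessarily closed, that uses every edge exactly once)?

No

Degrees: 1:1, 2:1, 3:4, 4:2, 5:1, 6:3, 7:2, 8:1, 9:2, 10:1, 11:1, 12:1
Odd-degree vertices: 1, 2, 5, 6, 8, 10, 11, 12 (8 total).
With 8 odd-degree vertices (more than two), no single trail can use every edge.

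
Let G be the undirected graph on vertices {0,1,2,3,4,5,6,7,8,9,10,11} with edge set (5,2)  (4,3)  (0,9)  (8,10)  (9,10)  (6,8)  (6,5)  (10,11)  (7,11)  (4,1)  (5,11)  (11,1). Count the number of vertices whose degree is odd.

6

Degrees: 0:1, 1:2, 2:1, 3:1, 4:2, 5:3, 6:2, 7:1, 8:2, 9:2, 10:3, 11:4
Odd-degree vertices: 0, 2, 3, 5, 7, 10.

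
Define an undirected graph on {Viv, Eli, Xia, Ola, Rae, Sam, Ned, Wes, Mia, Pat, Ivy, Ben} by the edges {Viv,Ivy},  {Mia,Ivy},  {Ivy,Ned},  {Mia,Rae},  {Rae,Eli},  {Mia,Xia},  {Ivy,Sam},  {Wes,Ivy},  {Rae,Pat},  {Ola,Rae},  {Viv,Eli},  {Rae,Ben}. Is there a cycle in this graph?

Yes

|V| = 12, |E| = 12, number of components = 1.
Since 12 > 12 - 1, a cycle must exist; for instance Viv-Ivy-Mia-Rae-Eli-Viv.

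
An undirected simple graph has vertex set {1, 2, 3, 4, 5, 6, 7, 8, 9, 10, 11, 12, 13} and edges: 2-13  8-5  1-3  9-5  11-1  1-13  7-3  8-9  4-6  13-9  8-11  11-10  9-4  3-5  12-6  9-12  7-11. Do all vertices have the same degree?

No

Degrees: 1:3, 2:1, 3:3, 4:2, 5:3, 6:2, 7:2, 8:3, 9:5, 10:1, 11:4, 12:2, 13:3
Vertex 2 has degree 1 while 9 has degree 5, so the graph is not regular.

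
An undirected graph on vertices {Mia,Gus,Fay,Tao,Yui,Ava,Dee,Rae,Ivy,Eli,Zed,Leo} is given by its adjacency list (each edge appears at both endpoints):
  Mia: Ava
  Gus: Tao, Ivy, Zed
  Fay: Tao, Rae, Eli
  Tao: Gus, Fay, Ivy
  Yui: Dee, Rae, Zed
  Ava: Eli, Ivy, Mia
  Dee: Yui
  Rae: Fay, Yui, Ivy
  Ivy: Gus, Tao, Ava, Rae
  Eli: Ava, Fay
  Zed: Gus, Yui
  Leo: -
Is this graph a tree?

No

The graph has 12 vertices and 14 edges.
It splits into 2 components, so it cannot be a tree.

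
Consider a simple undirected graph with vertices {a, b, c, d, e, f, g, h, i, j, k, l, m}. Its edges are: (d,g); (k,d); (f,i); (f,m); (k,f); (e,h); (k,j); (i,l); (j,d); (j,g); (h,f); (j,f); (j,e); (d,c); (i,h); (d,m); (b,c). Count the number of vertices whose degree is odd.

8

Degrees: a:0, b:1, c:2, d:5, e:2, f:5, g:2, h:3, i:3, j:5, k:3, l:1, m:2
Odd-degree vertices: b, d, f, h, i, j, k, l.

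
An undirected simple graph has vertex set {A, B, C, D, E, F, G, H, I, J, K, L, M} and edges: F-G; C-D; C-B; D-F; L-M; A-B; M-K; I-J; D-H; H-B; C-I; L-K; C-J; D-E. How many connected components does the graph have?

2

Component: {K, L, M}
Component: {A, B, C, D, E, F, G, H, I, J}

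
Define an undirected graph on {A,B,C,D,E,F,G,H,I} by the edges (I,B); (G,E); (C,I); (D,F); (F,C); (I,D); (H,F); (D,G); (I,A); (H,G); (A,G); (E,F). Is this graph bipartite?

Yes

Color {F, G, I} black and {A, B, C, D, E, H} white. No edge joins two same-colored vertices, so the graph is bipartite.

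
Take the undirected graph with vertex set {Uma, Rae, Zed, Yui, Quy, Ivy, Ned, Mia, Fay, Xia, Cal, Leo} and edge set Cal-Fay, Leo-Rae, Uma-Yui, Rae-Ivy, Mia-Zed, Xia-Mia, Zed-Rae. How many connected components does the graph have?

Component: {Quy}
Component: {Ned}
Component: {Uma, Yui}
Component: {Fay, Cal}
Component: {Rae, Zed, Ivy, Mia, Xia, Leo}

5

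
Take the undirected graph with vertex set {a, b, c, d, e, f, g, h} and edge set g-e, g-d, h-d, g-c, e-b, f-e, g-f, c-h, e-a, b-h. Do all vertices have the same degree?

Degrees: a:1, b:2, c:2, d:2, e:4, f:2, g:4, h:3
Degrees are not all equal (e.g. deg(a)=1 but deg(e)=4); not regular.

No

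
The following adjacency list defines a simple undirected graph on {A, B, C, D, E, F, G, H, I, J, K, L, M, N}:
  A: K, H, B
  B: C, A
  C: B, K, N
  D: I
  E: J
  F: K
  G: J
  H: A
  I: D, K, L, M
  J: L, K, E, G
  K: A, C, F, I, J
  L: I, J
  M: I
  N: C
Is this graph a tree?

No

The graph has 14 vertices and 15 edges.
Connected but with 15 > 13 edges, so it has a cycle and is not a tree.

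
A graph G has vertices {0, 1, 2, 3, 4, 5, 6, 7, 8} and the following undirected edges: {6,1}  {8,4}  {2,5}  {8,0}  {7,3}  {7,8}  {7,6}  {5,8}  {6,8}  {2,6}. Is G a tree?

|V| = 9, |E| = 10.
Connected but with 10 > 8 edges, so it has a cycle and is not a tree.

No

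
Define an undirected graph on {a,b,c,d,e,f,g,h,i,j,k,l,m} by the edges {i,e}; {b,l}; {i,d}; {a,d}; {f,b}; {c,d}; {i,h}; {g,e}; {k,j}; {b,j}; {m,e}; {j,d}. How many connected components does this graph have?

1

Component: {a, b, c, d, e, f, g, h, i, j, k, l, m}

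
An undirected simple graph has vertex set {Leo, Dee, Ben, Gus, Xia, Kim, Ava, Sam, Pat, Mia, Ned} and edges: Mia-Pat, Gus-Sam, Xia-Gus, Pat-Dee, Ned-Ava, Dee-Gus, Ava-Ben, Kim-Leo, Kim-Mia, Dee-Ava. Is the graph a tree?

Yes

The graph has 11 vertices and 10 edges.
Connected and |E| = |V| - 1, which characterizes a tree.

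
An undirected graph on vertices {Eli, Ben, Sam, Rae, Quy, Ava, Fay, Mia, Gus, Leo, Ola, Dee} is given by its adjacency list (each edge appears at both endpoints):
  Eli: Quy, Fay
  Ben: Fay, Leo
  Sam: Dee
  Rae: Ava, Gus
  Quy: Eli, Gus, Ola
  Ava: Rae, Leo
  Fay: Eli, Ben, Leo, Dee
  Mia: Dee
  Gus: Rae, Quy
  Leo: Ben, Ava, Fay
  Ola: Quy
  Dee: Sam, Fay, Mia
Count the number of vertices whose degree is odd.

6

Degrees: Eli:2, Ben:2, Sam:1, Rae:2, Quy:3, Ava:2, Fay:4, Mia:1, Gus:2, Leo:3, Ola:1, Dee:3
Odd-degree vertices: Sam, Quy, Mia, Leo, Ola, Dee.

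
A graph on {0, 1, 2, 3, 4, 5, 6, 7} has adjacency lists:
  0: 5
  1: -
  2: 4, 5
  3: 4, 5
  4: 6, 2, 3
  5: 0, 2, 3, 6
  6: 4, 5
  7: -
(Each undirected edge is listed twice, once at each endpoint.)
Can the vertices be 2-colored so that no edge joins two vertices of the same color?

A valid 2-coloring puts {1, 4, 5, 7} on one side and {0, 2, 3, 6} on the other; every edge crosses between the two sides.

Yes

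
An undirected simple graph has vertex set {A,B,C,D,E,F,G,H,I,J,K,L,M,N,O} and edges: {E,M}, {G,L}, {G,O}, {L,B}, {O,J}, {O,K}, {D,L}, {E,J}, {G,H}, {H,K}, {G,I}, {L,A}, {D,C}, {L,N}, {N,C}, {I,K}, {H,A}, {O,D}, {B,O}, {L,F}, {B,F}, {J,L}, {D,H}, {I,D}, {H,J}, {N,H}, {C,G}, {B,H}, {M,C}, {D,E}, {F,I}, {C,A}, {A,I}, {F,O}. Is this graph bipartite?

No

The cycle F-B-O-F has length 3, which is odd, so the graph is not bipartite.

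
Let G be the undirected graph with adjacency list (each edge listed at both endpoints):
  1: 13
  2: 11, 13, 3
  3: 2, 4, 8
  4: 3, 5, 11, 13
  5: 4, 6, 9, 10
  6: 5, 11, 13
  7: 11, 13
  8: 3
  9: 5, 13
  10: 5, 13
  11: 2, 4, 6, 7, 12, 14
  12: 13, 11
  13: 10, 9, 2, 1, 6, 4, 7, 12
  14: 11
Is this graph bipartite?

Yes

A valid 2-coloring puts {3, 5, 11, 13} on one side and {1, 2, 4, 6, 7, 8, 9, 10, 12, 14} on the other; every edge crosses between the two sides.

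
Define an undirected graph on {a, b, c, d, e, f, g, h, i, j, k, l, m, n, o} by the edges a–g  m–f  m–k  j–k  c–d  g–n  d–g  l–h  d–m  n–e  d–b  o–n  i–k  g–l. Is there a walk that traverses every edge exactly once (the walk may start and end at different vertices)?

No

Degrees: a:1, b:1, c:1, d:4, e:1, f:1, g:4, h:1, i:1, j:1, k:3, l:2, m:3, n:3, o:1
Odd-degree vertices: a, b, c, e, f, h, i, j, k, m, n, o (12 total).
With 12 odd-degree vertices (more than two), no single trail can use every edge.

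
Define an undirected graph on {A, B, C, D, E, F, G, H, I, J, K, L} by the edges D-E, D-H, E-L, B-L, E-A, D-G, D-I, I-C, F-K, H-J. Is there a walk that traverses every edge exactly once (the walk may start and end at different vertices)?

No

Degrees: A:1, B:1, C:1, D:4, E:3, F:1, G:1, H:2, I:2, J:1, K:1, L:2
Odd-degree vertices: A, B, C, E, F, G, J, K (8 total).
An Eulerian trail requires 0 or 2 odd-degree vertices; here there are 8.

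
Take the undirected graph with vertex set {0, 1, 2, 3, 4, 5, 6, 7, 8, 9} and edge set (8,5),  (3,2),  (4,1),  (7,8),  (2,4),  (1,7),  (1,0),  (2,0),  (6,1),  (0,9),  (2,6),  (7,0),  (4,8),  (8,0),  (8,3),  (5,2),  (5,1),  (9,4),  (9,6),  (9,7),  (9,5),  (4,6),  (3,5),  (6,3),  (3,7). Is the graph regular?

Degrees: 0:5, 1:5, 2:5, 3:5, 4:5, 5:5, 6:5, 7:5, 8:5, 9:5
All degrees equal 5; the graph is regular.

Yes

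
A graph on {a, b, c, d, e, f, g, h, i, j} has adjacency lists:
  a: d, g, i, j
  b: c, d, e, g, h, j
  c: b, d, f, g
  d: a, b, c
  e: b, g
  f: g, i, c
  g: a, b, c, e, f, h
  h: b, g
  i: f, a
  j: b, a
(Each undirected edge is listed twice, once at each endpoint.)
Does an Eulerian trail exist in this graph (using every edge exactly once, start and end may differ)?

Yes

Degrees: a:4, b:6, c:4, d:3, e:2, f:3, g:6, h:2, i:2, j:2
Odd-degree vertices: d, f (2 total).
With 2 odd-degree vertices and all edges in one connected piece, an Eulerian trail exists (from d to f).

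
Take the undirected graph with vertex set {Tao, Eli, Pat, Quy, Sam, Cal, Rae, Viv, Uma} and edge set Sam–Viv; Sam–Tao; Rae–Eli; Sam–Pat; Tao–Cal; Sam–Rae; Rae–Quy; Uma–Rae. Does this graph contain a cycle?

No

The graph has 9 vertices, 8 edges, and 1 connected component.
Since 8 = 9 - 1, the graph is a forest and contains no cycle.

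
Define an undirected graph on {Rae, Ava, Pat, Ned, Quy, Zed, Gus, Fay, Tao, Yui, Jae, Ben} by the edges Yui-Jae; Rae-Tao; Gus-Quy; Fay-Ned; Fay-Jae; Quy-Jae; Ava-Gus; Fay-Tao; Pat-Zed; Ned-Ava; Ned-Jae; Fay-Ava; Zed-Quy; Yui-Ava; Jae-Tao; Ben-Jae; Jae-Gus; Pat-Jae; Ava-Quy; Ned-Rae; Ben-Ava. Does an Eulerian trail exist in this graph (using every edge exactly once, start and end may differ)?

Degrees: Rae:2, Ava:6, Pat:2, Ned:4, Quy:4, Zed:2, Gus:3, Fay:4, Tao:3, Yui:2, Jae:8, Ben:2
Odd-degree vertices: Gus, Tao (2 total).
With 2 odd-degree vertices and all edges in one connected piece, an Eulerian trail exists (from Gus to Tao).

Yes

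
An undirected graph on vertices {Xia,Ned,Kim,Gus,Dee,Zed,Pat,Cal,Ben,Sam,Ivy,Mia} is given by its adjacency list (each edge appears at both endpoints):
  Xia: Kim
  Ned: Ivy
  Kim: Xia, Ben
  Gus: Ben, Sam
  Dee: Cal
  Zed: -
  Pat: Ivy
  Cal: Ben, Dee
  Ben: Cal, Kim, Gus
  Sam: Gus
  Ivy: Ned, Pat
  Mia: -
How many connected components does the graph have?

4

Component: {Zed}
Component: {Mia}
Component: {Ned, Pat, Ivy}
Component: {Xia, Kim, Gus, Dee, Cal, Ben, Sam}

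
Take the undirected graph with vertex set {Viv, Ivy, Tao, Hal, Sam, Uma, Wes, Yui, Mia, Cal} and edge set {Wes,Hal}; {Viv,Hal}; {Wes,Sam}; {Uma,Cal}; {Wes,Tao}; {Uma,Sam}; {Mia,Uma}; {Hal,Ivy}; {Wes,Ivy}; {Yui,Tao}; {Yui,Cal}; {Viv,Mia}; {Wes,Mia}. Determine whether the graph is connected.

Yes

A breadth-first search from Viv visits Viv, Hal, Mia, Ivy, Wes, Uma, Tao, Sam, Cal, Yui — all 10 vertices — so the graph is connected.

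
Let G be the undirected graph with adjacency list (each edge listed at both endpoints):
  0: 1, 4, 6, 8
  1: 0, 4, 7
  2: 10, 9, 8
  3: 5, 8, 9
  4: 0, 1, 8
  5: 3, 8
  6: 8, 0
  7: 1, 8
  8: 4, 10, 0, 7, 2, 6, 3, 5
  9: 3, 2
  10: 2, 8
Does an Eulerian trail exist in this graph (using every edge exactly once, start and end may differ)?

Degrees: 0:4, 1:3, 2:3, 3:3, 4:3, 5:2, 6:2, 7:2, 8:8, 9:2, 10:2
Odd-degree vertices: 1, 2, 3, 4 (4 total).
An Eulerian trail requires 0 or 2 odd-degree vertices; here there are 4.

No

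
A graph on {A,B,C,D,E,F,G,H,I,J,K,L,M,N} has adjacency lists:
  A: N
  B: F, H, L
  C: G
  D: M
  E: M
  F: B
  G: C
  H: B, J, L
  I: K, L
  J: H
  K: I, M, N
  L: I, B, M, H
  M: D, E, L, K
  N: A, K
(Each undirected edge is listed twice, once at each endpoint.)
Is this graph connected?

No

Component: {C, G}
Component: {A, B, D, E, F, H, I, J, K, L, M, N}
No edge joins these 2 groups, so the graph is disconnected.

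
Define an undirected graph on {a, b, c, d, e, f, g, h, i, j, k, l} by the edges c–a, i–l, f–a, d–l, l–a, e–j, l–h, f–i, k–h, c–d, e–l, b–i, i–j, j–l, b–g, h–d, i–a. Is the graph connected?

Yes

Starting from a and exploring outward reaches every vertex (a, i, c, l, f, b, j, d, h, e, g, k); the graph is connected.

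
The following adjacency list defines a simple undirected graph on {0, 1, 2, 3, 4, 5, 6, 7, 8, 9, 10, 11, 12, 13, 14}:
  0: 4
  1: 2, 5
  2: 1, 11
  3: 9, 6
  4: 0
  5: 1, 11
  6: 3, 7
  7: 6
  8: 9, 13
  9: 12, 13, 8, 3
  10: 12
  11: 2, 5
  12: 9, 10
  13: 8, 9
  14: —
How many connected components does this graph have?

Component: {14}
Component: {0, 4}
Component: {1, 2, 5, 11}
Component: {3, 6, 7, 8, 9, 10, 12, 13}

4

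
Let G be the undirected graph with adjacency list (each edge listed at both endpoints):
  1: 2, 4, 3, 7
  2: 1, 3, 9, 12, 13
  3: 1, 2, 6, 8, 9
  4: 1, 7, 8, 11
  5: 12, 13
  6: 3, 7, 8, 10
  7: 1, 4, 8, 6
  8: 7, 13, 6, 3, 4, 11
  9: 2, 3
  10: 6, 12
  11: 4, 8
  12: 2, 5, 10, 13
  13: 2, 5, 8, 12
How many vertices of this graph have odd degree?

2

Degrees: 1:4, 2:5, 3:5, 4:4, 5:2, 6:4, 7:4, 8:6, 9:2, 10:2, 11:2, 12:4, 13:4
Odd-degree vertices: 2, 3.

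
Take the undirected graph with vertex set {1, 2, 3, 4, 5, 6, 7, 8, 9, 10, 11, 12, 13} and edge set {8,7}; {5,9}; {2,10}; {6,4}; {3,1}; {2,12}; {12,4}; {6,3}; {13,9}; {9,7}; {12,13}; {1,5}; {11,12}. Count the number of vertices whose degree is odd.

Degrees: 1:2, 2:2, 3:2, 4:2, 5:2, 6:2, 7:2, 8:1, 9:3, 10:1, 11:1, 12:4, 13:2
Odd-degree vertices: 8, 9, 10, 11.

4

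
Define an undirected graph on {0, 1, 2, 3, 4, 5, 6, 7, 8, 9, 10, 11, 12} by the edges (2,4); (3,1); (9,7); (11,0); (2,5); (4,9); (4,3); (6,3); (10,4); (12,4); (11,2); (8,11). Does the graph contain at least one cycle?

No

|V| = 13, |E| = 12, number of components = 1.
A forest on 13 vertices with 1 component has exactly 12 edges, which matches — so no cycle.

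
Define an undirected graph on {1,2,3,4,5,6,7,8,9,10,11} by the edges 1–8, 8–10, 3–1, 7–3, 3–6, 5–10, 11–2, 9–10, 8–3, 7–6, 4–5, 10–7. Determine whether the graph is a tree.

No

The graph has 11 vertices and 12 edges.
It is not connected, so it is not a tree.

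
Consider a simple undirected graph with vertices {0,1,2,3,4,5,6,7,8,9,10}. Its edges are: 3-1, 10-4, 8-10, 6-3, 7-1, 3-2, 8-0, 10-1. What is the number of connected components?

3

Component: {5}
Component: {9}
Component: {0, 1, 2, 3, 4, 6, 7, 8, 10}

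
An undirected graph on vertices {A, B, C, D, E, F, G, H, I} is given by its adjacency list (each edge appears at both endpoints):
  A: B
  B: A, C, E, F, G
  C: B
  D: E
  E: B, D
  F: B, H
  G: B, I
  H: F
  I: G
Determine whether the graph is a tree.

Yes

|V| = 9, |E| = 8.
Connected and |E| = |V| - 1, which characterizes a tree.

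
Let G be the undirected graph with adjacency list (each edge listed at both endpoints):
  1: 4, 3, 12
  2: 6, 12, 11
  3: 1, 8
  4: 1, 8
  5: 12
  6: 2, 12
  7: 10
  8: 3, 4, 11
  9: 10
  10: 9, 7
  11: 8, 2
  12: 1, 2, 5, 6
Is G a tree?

No

The graph has 12 vertices and 13 edges.
It splits into 2 components, so it cannot be a tree.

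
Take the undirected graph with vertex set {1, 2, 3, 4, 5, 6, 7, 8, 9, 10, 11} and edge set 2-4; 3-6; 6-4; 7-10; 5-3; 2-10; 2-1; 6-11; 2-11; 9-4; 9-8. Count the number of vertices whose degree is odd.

6

Degrees: 1:1, 2:4, 3:2, 4:3, 5:1, 6:3, 7:1, 8:1, 9:2, 10:2, 11:2
Odd-degree vertices: 1, 4, 5, 6, 7, 8.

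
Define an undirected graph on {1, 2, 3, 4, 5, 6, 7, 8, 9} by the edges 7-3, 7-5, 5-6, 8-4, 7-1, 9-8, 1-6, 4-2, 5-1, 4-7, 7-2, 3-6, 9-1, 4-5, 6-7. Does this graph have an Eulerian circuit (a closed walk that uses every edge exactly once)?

Degrees: 1:4, 2:2, 3:2, 4:4, 5:4, 6:4, 7:6, 8:2, 9:2
All degrees are even and the non-isolated vertices are connected — an Eulerian circuit exists.

Yes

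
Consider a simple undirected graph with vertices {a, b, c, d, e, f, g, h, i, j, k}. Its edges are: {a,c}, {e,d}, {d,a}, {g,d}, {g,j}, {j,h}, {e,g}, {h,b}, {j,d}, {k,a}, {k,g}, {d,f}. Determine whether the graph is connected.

No

Component: {i}
Component: {a, b, c, d, e, f, g, h, j, k}
There are 2 separate components, so the graph is not connected.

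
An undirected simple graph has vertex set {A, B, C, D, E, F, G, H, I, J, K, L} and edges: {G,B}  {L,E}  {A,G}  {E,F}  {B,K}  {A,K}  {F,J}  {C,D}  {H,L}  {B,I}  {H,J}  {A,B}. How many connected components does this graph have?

3

Component: {C, D}
Component: {A, B, G, I, K}
Component: {E, F, H, J, L}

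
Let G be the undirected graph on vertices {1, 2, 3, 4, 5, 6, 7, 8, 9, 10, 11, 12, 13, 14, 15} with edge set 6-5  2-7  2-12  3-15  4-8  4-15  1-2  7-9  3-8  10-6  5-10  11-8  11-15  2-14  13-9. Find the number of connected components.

Component: {5, 6, 10}
Component: {3, 4, 8, 11, 15}
Component: {1, 2, 7, 9, 12, 13, 14}

3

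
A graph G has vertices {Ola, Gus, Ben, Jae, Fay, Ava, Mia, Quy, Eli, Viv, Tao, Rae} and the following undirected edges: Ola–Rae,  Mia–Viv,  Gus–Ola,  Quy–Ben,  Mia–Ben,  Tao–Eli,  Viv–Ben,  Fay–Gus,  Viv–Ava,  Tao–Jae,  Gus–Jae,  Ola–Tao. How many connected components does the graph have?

2

Component: {Ben, Ava, Mia, Quy, Viv}
Component: {Ola, Gus, Jae, Fay, Eli, Tao, Rae}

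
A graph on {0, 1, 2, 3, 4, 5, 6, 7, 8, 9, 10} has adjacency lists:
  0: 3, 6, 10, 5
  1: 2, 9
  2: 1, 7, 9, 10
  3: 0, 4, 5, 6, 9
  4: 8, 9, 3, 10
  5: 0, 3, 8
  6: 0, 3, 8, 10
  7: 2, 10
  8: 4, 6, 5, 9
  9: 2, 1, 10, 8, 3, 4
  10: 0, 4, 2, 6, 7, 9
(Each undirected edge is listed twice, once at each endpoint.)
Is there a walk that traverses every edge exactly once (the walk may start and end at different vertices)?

Yes

Degrees: 0:4, 1:2, 2:4, 3:5, 4:4, 5:3, 6:4, 7:2, 8:4, 9:6, 10:6
Odd-degree vertices: 3, 5 (2 total).
The non-isolated vertices are connected and exactly 2 have odd degree, so an Eulerian trail exists (from 3 to 5).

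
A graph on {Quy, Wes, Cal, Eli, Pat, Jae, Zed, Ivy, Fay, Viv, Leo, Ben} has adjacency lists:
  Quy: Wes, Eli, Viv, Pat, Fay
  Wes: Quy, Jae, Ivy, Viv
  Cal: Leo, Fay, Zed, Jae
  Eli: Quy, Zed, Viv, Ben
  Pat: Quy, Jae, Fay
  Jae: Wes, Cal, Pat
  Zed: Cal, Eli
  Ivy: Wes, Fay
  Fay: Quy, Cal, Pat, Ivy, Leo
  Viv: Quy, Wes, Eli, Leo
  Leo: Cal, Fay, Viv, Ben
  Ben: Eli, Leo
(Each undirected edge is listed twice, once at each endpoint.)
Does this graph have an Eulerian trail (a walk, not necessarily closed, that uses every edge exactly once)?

No

Degrees: Quy:5, Wes:4, Cal:4, Eli:4, Pat:3, Jae:3, Zed:2, Ivy:2, Fay:5, Viv:4, Leo:4, Ben:2
Odd-degree vertices: Quy, Pat, Jae, Fay (4 total).
An Eulerian trail requires 0 or 2 odd-degree vertices; here there are 4.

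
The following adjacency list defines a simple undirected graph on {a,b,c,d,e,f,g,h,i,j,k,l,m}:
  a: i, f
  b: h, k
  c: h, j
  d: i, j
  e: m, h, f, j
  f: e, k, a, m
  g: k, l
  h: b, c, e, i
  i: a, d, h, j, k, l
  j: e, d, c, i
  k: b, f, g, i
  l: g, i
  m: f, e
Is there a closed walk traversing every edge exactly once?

Yes

Degrees: a:2, b:2, c:2, d:2, e:4, f:4, g:2, h:4, i:6, j:4, k:4, l:2, m:2
Every vertex has even degree and the edges form a single connected piece, so an Eulerian circuit exists.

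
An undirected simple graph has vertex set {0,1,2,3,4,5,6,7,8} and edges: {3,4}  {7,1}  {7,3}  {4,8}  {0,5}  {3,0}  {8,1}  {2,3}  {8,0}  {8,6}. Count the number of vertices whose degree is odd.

4

Degrees: 0:3, 1:2, 2:1, 3:4, 4:2, 5:1, 6:1, 7:2, 8:4
Odd-degree vertices: 0, 2, 5, 6.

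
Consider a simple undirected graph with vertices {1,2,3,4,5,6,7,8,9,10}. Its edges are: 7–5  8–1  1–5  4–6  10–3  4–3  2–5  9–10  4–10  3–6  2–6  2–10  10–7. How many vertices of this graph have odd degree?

8

Degrees: 1:2, 2:3, 3:3, 4:3, 5:3, 6:3, 7:2, 8:1, 9:1, 10:5
Odd-degree vertices: 2, 3, 4, 5, 6, 8, 9, 10.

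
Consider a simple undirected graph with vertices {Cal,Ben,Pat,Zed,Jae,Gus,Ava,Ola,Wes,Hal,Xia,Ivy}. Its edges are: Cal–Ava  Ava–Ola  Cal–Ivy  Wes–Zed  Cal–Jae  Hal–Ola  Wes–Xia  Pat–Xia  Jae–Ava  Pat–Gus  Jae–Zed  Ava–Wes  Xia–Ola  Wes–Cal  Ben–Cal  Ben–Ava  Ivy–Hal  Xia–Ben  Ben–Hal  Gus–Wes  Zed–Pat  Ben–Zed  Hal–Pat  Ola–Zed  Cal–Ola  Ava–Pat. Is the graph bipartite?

No

Cal-Ava-Ola-Cal is an odd cycle (length 3), and a bipartite graph can contain only even cycles.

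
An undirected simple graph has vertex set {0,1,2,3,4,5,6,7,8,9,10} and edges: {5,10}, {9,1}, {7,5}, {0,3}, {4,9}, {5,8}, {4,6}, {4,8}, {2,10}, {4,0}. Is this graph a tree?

Yes

The graph has 11 vertices and 10 edges.
It is connected with exactly 10 edges, hence acyclic — it is a tree.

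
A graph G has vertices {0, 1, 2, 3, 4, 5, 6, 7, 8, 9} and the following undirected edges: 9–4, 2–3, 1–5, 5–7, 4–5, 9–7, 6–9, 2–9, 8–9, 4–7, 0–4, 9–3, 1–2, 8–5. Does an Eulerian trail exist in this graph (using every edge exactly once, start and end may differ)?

No

Degrees: 0:1, 1:2, 2:3, 3:2, 4:4, 5:4, 6:1, 7:3, 8:2, 9:6
Odd-degree vertices: 0, 2, 6, 7 (4 total).
With 4 odd-degree vertices (more than two), no single trail can use every edge.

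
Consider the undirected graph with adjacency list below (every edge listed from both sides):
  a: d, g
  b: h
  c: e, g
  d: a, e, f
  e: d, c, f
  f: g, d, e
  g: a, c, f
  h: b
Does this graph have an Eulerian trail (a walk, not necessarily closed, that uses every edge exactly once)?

Degrees: a:2, b:1, c:2, d:3, e:3, f:3, g:3, h:1
Odd-degree vertices: b, d, e, f, g, h (6 total).
An Eulerian trail requires 0 or 2 odd-degree vertices; here there are 6.

No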